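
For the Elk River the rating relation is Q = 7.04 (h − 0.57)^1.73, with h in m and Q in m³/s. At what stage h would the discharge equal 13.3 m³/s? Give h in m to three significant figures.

2.01 m

h − h₀ = (Q/C)^(1/b) = (13.3/7.04)^(1/1.73) = 1.444 m
h = 0.57 + 1.444 = 2.014 m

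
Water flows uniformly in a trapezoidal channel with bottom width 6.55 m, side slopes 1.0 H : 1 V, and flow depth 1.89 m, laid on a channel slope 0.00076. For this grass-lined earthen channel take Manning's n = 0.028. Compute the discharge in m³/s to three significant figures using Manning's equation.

19.1 m³/s

A = (b + z·y)·y = (6.55 + 1.0×1.89)×1.89 = 15.95 m²
P = b + 2y√(1+z²) = 6.55 + 2×1.89×√(1+1.0²) = 11.90 m
R = A/P = 15.95/11.90 = 1.341 m
Q = (1/n)·A·R^(2/3)·S^(1/2) = (1/0.028) × 15.95 × 1.341^(2/3) × 0.00076^(1/2) = 19.10 m³/s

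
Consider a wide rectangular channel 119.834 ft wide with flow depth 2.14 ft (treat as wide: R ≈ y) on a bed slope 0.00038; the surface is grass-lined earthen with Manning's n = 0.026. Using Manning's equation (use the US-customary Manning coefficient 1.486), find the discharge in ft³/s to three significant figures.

A = b·y = 119.834 × 2.14 = 256.4 ft²
Wide channel: R ≈ y = 2.14 ft
Q = (1.486/n)·A·R^(2/3)·S^(1/2) = (1.486/0.026) × 256.4 × 2.140^(2/3) × 0.00038^(1/2) = 474.5 ft³/s

474 ft³/s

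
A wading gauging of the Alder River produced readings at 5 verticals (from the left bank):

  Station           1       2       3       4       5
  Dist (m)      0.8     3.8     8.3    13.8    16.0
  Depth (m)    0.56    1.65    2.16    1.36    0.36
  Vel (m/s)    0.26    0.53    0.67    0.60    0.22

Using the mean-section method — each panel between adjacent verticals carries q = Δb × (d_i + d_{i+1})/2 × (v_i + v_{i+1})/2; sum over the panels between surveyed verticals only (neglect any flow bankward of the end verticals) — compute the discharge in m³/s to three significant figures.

Panel 1-2: Δb = 3 m, d̄ = (0.56+1.65)/2 = 1.105, v̄ = (0.26+0.53)/2 = 0.395 → q = 3×1.105×0.395 = 1.309 m³/s
Panel 2-3: Δb = 4.5 m, d̄ = (1.65+2.16)/2 = 1.905, v̄ = (0.53+0.67)/2 = 0.6 → q = 4.5×1.905×0.6 = 5.144 m³/s
Panel 3-4: Δb = 5.5 m, d̄ = (2.16+1.36)/2 = 1.76, v̄ = (0.67+0.60)/2 = 0.635 → q = 5.5×1.76×0.635 = 6.147 m³/s
Panel 4-5: Δb = 2.2 m, d̄ = (1.36+0.36)/2 = 0.86, v̄ = (0.60+0.22)/2 = 0.41 → q = 2.2×0.86×0.41 = 0.7757 m³/s
Q = Σ q = 13.38 m³/s

13.4 m³/s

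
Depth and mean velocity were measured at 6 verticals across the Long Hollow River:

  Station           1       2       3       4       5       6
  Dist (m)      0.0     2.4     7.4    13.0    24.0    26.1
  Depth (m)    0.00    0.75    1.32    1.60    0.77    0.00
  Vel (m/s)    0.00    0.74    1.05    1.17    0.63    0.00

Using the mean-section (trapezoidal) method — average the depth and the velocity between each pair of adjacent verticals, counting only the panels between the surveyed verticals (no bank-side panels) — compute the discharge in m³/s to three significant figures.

Panel 1-2: Δb = 2.4 m, d̄ = (0.00+0.75)/2 = 0.375, v̄ = (0.00+0.74)/2 = 0.37 → q = 2.4×0.375×0.37 = 0.3330 m³/s
Panel 2-3: Δb = 5 m, d̄ = (0.75+1.32)/2 = 1.035, v̄ = (0.74+1.05)/2 = 0.895 → q = 5×1.035×0.895 = 4.632 m³/s
Panel 3-4: Δb = 5.6 m, d̄ = (1.32+1.60)/2 = 1.46, v̄ = (1.05+1.17)/2 = 1.11 → q = 5.6×1.46×1.11 = 9.075 m³/s
Panel 4-5: Δb = 11 m, d̄ = (1.60+0.77)/2 = 1.185, v̄ = (1.17+0.63)/2 = 0.9 → q = 11×1.185×0.9 = 11.73 m³/s
Panel 5-6: Δb = 2.1 m, d̄ = (0.77+0.00)/2 = 0.385, v̄ = (0.63+0.00)/2 = 0.315 → q = 2.1×0.385×0.315 = 0.2547 m³/s
Q = Σ q = 26.03 m³/s

26.0 m³/s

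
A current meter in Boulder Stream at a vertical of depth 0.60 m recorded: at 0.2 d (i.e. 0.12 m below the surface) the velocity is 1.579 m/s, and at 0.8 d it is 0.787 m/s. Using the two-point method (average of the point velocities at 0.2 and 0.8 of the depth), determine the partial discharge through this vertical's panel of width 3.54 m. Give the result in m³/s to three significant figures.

2.51 m³/s

v̄ = (1.579 + 0.787) / 2 = 1.183 m/s
q = v̄ × d × w = 1.183 × 0.60 × 3.54 = 2.513 m³/s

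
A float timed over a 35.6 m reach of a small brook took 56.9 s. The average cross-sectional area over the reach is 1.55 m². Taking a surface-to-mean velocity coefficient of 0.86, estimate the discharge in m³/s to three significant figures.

0.834 m³/s

v_surface = L / t̄ = 35.6 / 56.9 = 0.6257 m/s
v_mean = 0.86 × 0.6257 = 0.5381 m/s
Q = A × v_mean = 1.55 × 0.5381 = 0.8340 m³/s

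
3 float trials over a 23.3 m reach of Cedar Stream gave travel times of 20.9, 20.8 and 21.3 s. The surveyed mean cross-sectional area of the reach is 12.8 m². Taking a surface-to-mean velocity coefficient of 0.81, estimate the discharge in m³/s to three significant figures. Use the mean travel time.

11.5 m³/s

t̄ = (20.9 + 20.8 + 21.3) / 3 = 21 s
v_surface = L / t̄ = 23.3 / 21 = 1.110 m/s
v_mean = 0.81 × 1.110 = 0.8987 m/s
Q = A × v_mean = 12.8 × 0.8987 = 11.50 m³/s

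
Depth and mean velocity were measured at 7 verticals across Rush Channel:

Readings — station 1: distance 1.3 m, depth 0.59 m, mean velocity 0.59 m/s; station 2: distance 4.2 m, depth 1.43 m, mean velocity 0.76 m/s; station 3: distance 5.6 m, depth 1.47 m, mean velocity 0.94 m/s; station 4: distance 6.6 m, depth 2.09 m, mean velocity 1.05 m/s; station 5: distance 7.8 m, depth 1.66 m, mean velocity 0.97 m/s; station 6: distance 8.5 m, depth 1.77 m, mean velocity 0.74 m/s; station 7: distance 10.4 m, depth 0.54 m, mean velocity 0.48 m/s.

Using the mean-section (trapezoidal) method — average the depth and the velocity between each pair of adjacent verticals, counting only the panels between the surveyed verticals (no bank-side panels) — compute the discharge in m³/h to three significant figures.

Panel 1-2: Δb = 2.9 m, d̄ = (0.59+1.43)/2 = 1.01, v̄ = (0.59+0.76)/2 = 0.675 → q = 2.9×1.01×0.675 = 1.977 m³/s
Panel 2-3: Δb = 1.4 m, d̄ = (1.43+1.47)/2 = 1.45, v̄ = (0.76+0.94)/2 = 0.85 → q = 1.4×1.45×0.85 = 1.726 m³/s
Panel 3-4: Δb = 1 m, d̄ = (1.47+2.09)/2 = 1.78, v̄ = (0.94+1.05)/2 = 0.995 → q = 1×1.78×0.995 = 1.771 m³/s
Panel 4-5: Δb = 1.2 m, d̄ = (2.09+1.66)/2 = 1.875, v̄ = (1.05+0.97)/2 = 1.01 → q = 1.2×1.875×1.01 = 2.273 m³/s
Panel 5-6: Δb = 0.7 m, d̄ = (1.66+1.77)/2 = 1.715, v̄ = (0.97+0.74)/2 = 0.855 → q = 0.7×1.715×0.855 = 1.026 m³/s
Panel 6-7: Δb = 1.9 m, d̄ = (1.77+0.54)/2 = 1.155, v̄ = (0.74+0.48)/2 = 0.61 → q = 1.9×1.155×0.61 = 1.339 m³/s
Q = Σ q = 10.11 m³/s
= 10.11 × 3600 = 36400 m³/h

36400 m³/h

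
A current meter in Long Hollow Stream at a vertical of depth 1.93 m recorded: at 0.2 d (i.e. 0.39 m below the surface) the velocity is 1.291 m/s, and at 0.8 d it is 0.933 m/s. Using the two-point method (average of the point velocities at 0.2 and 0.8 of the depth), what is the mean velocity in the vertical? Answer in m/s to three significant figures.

v̄ = (1.291 + 0.933) / 2 = 1.112 m/s

1.11 m/s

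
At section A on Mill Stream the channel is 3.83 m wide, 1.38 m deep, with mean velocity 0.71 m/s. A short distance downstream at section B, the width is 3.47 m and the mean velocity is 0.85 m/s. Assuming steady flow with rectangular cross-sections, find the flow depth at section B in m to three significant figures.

Q = A₁V₁ = (3.83×1.38) × 0.71 = 3.753 m³/s
d₂ = Q/(b₂ V₂) = 3.753/(3.47×0.85) = 1.272 m

1.27 m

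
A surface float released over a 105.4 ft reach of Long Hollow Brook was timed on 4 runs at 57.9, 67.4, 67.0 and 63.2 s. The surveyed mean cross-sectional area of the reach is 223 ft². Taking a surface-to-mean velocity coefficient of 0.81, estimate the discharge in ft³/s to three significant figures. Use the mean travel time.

t̄ = (57.9 + 67.4 + 67.0 + 63.2) / 4 = 63.875 s
v_surface = L / t̄ = 105.4 / 63.875 = 1.650 ft/s
v_mean = 0.81 × 1.650 = 1.337 ft/s
Q = A × v_mean = 223 × 1.337 = 298.1 ft³/s

298 ft³/s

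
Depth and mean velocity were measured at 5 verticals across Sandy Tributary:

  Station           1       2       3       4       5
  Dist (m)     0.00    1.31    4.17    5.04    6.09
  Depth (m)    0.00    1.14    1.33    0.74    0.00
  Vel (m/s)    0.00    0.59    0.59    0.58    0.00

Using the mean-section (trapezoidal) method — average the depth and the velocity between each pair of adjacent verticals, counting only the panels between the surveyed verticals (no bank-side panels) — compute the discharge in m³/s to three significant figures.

2.94 m³/s

Panel 1-2: Δb = 1.31 m, d̄ = (0.00+1.14)/2 = 0.57, v̄ = (0.00+0.59)/2 = 0.295 → q = 1.31×0.57×0.295 = 0.2203 m³/s
Panel 2-3: Δb = 2.86 m, d̄ = (1.14+1.33)/2 = 1.235, v̄ = (0.59+0.59)/2 = 0.59 → q = 2.86×1.235×0.59 = 2.084 m³/s
Panel 3-4: Δb = 0.87 m, d̄ = (1.33+0.74)/2 = 1.035, v̄ = (0.59+0.58)/2 = 0.585 → q = 0.87×1.035×0.585 = 0.5268 m³/s
Panel 4-5: Δb = 1.05 m, d̄ = (0.74+0.00)/2 = 0.37, v̄ = (0.58+0.00)/2 = 0.29 → q = 1.05×0.37×0.29 = 0.1127 m³/s
Q = Σ q = 2.944 m³/s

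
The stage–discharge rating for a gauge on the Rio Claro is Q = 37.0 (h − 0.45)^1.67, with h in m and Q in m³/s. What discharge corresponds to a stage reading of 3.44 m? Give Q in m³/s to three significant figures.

230 m³/s

Q = 37.0 × (3.44 − 0.45)^1.67 = 37.0 × 2.99^1.67 = 230.4 m³/s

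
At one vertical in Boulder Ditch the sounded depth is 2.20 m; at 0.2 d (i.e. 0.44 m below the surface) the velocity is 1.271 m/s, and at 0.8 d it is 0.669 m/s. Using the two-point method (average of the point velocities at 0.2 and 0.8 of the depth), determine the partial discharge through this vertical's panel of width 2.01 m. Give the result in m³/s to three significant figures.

4.29 m³/s

v̄ = (1.271 + 0.669) / 2 = 0.9700 m/s
q = v̄ × d × w = 0.9700 × 2.20 × 2.01 = 4.289 m³/s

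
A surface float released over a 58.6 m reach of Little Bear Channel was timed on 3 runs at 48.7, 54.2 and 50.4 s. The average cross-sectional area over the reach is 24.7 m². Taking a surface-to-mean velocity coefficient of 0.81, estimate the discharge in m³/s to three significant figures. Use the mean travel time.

t̄ = (48.7 + 54.2 + 50.4) / 3 = 51.1 s
v_surface = L / t̄ = 58.6 / 51.1 = 1.147 m/s
v_mean = 0.81 × 1.147 = 0.9289 m/s
Q = A × v_mean = 24.7 × 0.9289 = 22.94 m³/s

22.9 m³/s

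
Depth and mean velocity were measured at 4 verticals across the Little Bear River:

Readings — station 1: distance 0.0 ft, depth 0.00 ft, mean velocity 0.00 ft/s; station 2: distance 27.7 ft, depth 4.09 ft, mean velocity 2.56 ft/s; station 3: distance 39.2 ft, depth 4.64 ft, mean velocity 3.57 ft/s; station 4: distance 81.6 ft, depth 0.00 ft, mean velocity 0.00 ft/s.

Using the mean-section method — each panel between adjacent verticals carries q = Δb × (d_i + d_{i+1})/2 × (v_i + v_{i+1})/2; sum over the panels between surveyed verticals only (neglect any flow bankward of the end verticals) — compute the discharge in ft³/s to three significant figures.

402 ft³/s

Panel 1-2: Δb = 27.7 ft, d̄ = (0.00+4.09)/2 = 2.045, v̄ = (0.00+2.56)/2 = 1.28 → q = 27.7×2.045×1.28 = 72.51 ft³/s
Panel 2-3: Δb = 11.5 ft, d̄ = (4.09+4.64)/2 = 4.365, v̄ = (2.56+3.57)/2 = 3.065 → q = 11.5×4.365×3.065 = 153.9 ft³/s
Panel 3-4: Δb = 42.4 ft, d̄ = (4.64+0.00)/2 = 2.32, v̄ = (3.57+0.00)/2 = 1.785 → q = 42.4×2.32×1.785 = 175.6 ft³/s
Q = Σ q = 401.9 ft³/s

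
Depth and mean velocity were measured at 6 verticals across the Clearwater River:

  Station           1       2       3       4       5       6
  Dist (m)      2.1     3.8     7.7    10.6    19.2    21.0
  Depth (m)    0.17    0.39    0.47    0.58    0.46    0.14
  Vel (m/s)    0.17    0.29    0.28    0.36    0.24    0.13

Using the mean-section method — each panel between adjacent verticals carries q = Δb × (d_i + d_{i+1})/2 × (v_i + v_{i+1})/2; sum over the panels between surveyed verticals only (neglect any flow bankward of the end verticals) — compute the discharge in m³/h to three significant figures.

9060 m³/h

Panel 1-2: Δb = 1.7 m, d̄ = (0.17+0.39)/2 = 0.28, v̄ = (0.17+0.29)/2 = 0.23 → q = 1.7×0.28×0.23 = 0.1095 m³/s
Panel 2-3: Δb = 3.9 m, d̄ = (0.39+0.47)/2 = 0.43, v̄ = (0.29+0.28)/2 = 0.285 → q = 3.9×0.43×0.285 = 0.4779 m³/s
Panel 3-4: Δb = 2.9 m, d̄ = (0.47+0.58)/2 = 0.525, v̄ = (0.28+0.36)/2 = 0.32 → q = 2.9×0.525×0.32 = 0.4872 m³/s
Panel 4-5: Δb = 8.6 m, d̄ = (0.58+0.46)/2 = 0.52, v̄ = (0.36+0.24)/2 = 0.3 → q = 8.6×0.52×0.3 = 1.342 m³/s
Panel 5-6: Δb = 1.8 m, d̄ = (0.46+0.14)/2 = 0.3, v̄ = (0.24+0.13)/2 = 0.185 → q = 1.8×0.3×0.185 = 0.09990 m³/s
Q = Σ q = 2.516 m³/s
= 2.516 × 3600 = 9058 m³/h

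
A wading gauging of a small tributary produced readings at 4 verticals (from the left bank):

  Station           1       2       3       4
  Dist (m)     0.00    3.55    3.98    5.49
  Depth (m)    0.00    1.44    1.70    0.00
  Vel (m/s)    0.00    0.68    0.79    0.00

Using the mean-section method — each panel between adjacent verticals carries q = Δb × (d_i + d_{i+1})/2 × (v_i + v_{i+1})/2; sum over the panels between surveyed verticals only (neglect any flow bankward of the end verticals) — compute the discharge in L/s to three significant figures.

1870 L/s

Panel 1-2: Δb = 3.55 m, d̄ = (0.00+1.44)/2 = 0.72, v̄ = (0.00+0.68)/2 = 0.34 → q = 3.55×0.72×0.34 = 0.8690 m³/s
Panel 2-3: Δb = 0.43 m, d̄ = (1.44+1.70)/2 = 1.57, v̄ = (0.68+0.79)/2 = 0.735 → q = 0.43×1.57×0.735 = 0.4962 m³/s
Panel 3-4: Δb = 1.51 m, d̄ = (1.70+0.00)/2 = 0.85, v̄ = (0.79+0.00)/2 = 0.395 → q = 1.51×0.85×0.395 = 0.5070 m³/s
Q = Σ q = 1.872 m³/s
= 1.872 × 1000 = 1872 L/s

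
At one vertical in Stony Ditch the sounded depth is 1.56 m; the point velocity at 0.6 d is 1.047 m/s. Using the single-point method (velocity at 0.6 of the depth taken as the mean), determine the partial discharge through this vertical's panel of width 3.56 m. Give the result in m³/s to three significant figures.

v̄ = v₀.₆ = 1.047 m/s
q = v̄ × d × w = 1.047 × 1.56 × 3.56 = 5.815 m³/s

5.81 m³/s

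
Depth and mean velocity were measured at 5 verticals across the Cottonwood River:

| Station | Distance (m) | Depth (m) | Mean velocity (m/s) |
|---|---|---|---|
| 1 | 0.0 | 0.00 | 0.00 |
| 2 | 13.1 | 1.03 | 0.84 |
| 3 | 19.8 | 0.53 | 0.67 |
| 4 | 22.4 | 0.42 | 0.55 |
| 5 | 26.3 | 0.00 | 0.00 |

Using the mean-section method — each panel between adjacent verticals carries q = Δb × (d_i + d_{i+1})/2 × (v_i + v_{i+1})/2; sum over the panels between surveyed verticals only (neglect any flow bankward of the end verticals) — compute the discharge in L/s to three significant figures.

Panel 1-2: Δb = 13.1 m, d̄ = (0.00+1.03)/2 = 0.515, v̄ = (0.00+0.84)/2 = 0.42 → q = 13.1×0.515×0.42 = 2.834 m³/s
Panel 2-3: Δb = 6.7 m, d̄ = (1.03+0.53)/2 = 0.78, v̄ = (0.84+0.67)/2 = 0.755 → q = 6.7×0.78×0.755 = 3.946 m³/s
Panel 3-4: Δb = 2.6 m, d̄ = (0.53+0.42)/2 = 0.475, v̄ = (0.67+0.55)/2 = 0.61 → q = 2.6×0.475×0.61 = 0.7534 m³/s
Panel 4-5: Δb = 3.9 m, d̄ = (0.42+0.00)/2 = 0.21, v̄ = (0.55+0.00)/2 = 0.275 → q = 3.9×0.21×0.275 = 0.2252 m³/s
Q = Σ q = 7.758 m³/s
= 7.758 × 1000 = 7758 L/s

7760 L/s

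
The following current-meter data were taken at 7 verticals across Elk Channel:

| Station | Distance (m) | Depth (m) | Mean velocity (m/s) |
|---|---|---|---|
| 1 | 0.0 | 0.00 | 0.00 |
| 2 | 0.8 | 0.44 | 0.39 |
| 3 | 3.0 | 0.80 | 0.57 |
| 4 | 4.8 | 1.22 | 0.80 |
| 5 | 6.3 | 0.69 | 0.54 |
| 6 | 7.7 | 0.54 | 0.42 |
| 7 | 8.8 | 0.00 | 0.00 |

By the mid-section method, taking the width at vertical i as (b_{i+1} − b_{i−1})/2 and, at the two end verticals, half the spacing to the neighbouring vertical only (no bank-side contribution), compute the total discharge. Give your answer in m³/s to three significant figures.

3.60 m³/s

w_2 = (3.0 − 0.0)/2 = 1.5 m; q_2 = 0.39 × 0.44 × 1.5 = 0.2574 m³/s
w_3 = (4.8 − 0.8)/2 = 2 m; q_3 = 0.57 × 0.80 × 2 = 0.9120 m³/s
w_4 = (6.3 − 3.0)/2 = 1.65 m; q_4 = 0.80 × 1.22 × 1.65 = 1.610 m³/s
w_5 = (7.7 − 4.8)/2 = 1.45 m; q_5 = 0.54 × 0.69 × 1.45 = 0.5403 m³/s
w_6 = (8.8 − 6.3)/2 = 1.25 m; q_6 = 0.42 × 0.54 × 1.25 = 0.2835 m³/s
Stations 1, 7 contribute zero (depth or velocity is 0).
Q = Σ qᵢ = 3.604 m³/s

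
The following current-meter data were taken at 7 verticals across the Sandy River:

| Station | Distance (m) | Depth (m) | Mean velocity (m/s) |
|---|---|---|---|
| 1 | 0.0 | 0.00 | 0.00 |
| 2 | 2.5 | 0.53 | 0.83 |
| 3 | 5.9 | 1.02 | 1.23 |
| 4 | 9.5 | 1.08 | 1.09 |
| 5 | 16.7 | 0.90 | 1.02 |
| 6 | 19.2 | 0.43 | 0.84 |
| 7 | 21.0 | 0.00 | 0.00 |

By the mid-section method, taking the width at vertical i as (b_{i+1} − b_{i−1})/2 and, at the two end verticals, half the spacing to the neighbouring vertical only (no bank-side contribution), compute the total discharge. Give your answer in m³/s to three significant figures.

17.3 m³/s

w_2 = (5.9 − 0.0)/2 = 2.95 m; q_2 = 0.83 × 0.53 × 2.95 = 1.298 m³/s
w_3 = (9.5 − 2.5)/2 = 3.5 m; q_3 = 1.23 × 1.02 × 3.5 = 4.391 m³/s
w_4 = (16.7 − 5.9)/2 = 5.4 m; q_4 = 1.09 × 1.08 × 5.4 = 6.357 m³/s
w_5 = (19.2 − 9.5)/2 = 4.85 m; q_5 = 1.02 × 0.90 × 4.85 = 4.452 m³/s
w_6 = (21.0 − 16.7)/2 = 2.15 m; q_6 = 0.84 × 0.43 × 2.15 = 0.7766 m³/s
Stations 1, 7 contribute zero (depth or velocity is 0).
Q = Σ qᵢ = 17.27 m³/s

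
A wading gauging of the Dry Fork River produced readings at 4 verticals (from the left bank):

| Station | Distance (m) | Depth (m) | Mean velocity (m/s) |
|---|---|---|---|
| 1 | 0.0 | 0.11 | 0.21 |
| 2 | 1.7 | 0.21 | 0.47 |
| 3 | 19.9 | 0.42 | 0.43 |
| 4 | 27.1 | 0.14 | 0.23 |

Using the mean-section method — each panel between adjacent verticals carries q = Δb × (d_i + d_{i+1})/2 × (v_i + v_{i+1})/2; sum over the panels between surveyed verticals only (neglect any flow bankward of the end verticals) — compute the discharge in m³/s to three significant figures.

Panel 1-2: Δb = 1.7 m, d̄ = (0.11+0.21)/2 = 0.16, v̄ = (0.21+0.47)/2 = 0.34 → q = 1.7×0.16×0.34 = 0.09248 m³/s
Panel 2-3: Δb = 18.2 m, d̄ = (0.21+0.42)/2 = 0.315, v̄ = (0.47+0.43)/2 = 0.45 → q = 18.2×0.315×0.45 = 2.580 m³/s
Panel 3-4: Δb = 7.2 m, d̄ = (0.42+0.14)/2 = 0.28, v̄ = (0.43+0.23)/2 = 0.33 → q = 7.2×0.28×0.33 = 0.6653 m³/s
Q = Σ q = 3.338 m³/s

3.34 m³/s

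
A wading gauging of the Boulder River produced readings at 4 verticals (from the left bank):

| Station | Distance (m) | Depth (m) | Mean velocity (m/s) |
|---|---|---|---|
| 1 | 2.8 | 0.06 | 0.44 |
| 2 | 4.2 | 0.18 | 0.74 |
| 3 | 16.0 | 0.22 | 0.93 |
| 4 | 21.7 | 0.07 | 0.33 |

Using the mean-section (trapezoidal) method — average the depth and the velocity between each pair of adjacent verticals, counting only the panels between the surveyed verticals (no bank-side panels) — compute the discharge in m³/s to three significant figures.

Panel 1-2: Δb = 1.4 m, d̄ = (0.06+0.18)/2 = 0.12, v̄ = (0.44+0.74)/2 = 0.59 → q = 1.4×0.12×0.59 = 0.09912 m³/s
Panel 2-3: Δb = 11.8 m, d̄ = (0.18+0.22)/2 = 0.2, v̄ = (0.74+0.93)/2 = 0.835 → q = 11.8×0.2×0.835 = 1.971 m³/s
Panel 3-4: Δb = 5.7 m, d̄ = (0.22+0.07)/2 = 0.145, v̄ = (0.93+0.33)/2 = 0.63 → q = 5.7×0.145×0.63 = 0.5207 m³/s
Q = Σ q = 2.590 m³/s

2.59 m³/s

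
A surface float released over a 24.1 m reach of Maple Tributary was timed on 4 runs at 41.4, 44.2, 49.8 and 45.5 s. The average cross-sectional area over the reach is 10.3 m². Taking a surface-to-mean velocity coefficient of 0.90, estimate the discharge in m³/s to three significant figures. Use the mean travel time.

4.94 m³/s

t̄ = (41.4 + 44.2 + 49.8 + 45.5) / 4 = 45.225 s
v_surface = L / t̄ = 24.1 / 45.225 = 0.5329 m/s
v_mean = 0.90 × 0.5329 = 0.4796 m/s
Q = A × v_mean = 10.3 × 0.4796 = 4.940 m³/s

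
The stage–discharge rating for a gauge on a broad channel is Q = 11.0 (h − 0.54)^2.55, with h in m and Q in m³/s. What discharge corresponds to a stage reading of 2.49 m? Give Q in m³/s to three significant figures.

60.4 m³/s

Q = 11.0 × (2.49 − 0.54)^2.55 = 11.0 × 1.95^2.55 = 60.39 m³/s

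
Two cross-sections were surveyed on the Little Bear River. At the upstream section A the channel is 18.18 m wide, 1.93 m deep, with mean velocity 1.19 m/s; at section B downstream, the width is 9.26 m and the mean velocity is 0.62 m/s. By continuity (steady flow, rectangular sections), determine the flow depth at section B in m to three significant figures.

Q = A₁V₁ = (18.18×1.93) × 1.19 = 41.75 m³/s
d₂ = Q/(b₂ V₂) = 41.75/(9.26×0.62) = 7.273 m

7.27 m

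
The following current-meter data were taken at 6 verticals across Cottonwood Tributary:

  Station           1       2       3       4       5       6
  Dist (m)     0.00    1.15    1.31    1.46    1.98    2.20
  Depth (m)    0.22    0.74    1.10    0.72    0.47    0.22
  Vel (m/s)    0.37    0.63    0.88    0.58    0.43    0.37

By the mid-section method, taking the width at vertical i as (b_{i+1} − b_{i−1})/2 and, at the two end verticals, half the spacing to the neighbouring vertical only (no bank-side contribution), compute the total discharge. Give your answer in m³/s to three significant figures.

w_1 = (1.15 − 0.00)/2 = 0.575 m; q_1 = 0.37 × 0.22 × 0.575 = 0.04681 m³/s
w_2 = (1.31 − 0.00)/2 = 0.655 m; q_2 = 0.63 × 0.74 × 0.655 = 0.3054 m³/s
w_3 = (1.46 − 1.15)/2 = 0.155 m; q_3 = 0.88 × 1.10 × 0.155 = 0.1500 m³/s
w_4 = (1.98 − 1.31)/2 = 0.335 m; q_4 = 0.58 × 0.72 × 0.335 = 0.1399 m³/s
w_5 = (2.20 − 1.46)/2 = 0.37 m; q_5 = 0.43 × 0.47 × 0.37 = 0.07478 m³/s
w_6 = (2.20 − 1.98)/2 = 0.11 m; q_6 = 0.37 × 0.22 × 0.11 = 0.008954 m³/s
Q = Σ qᵢ = 0.7258 m³/s

0.726 m³/s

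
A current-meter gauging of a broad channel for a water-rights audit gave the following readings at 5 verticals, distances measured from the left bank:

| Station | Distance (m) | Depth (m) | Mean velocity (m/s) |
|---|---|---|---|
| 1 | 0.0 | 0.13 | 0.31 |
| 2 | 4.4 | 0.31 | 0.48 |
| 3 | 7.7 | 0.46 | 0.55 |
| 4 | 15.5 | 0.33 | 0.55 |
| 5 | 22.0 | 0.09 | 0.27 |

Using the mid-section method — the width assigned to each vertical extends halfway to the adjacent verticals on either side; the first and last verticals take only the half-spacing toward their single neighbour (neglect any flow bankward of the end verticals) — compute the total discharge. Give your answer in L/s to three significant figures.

3440 L/s

w_1 = (4.4 − 0.0)/2 = 2.2 m; q_1 = 0.31 × 0.13 × 2.2 = 0.08866 m³/s
w_2 = (7.7 − 0.0)/2 = 3.85 m; q_2 = 0.48 × 0.31 × 3.85 = 0.5729 m³/s
w_3 = (15.5 − 4.4)/2 = 5.55 m; q_3 = 0.55 × 0.46 × 5.55 = 1.404 m³/s
w_4 = (22.0 − 7.7)/2 = 7.15 m; q_4 = 0.55 × 0.33 × 7.15 = 1.298 m³/s
w_5 = (22.0 − 15.5)/2 = 3.25 m; q_5 = 0.27 × 0.09 × 3.25 = 0.07898 m³/s
Q = Σ qᵢ = 3.442 m³/s
= 3.442 × 1000 = 3442 L/s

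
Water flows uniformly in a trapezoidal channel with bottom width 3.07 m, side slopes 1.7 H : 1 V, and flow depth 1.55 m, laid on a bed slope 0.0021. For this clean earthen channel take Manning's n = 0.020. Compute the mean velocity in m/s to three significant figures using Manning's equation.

2.23 m/s

A = (b + z·y)·y = (3.07 + 1.7×1.55)×1.55 = 8.843 m²
P = b + 2y√(1+z²) = 3.07 + 2×1.55×√(1+1.7²) = 9.184 m
R = A/P = 8.843/9.184 = 0.9628 m
Q = (1/n)·A·R^(2/3)·S^(1/2) = (1/0.020) × 8.843 × 0.9628^(2/3) × 0.0021^(1/2) = 19.76 m³/s
V = Q/A = 19.76/8.843 = 2.234 m/s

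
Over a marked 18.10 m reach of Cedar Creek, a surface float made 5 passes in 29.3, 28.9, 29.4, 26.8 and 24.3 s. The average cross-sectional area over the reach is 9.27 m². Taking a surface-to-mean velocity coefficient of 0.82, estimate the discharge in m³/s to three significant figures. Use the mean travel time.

4.96 m³/s

t̄ = (29.3 + 28.9 + 29.4 + 26.8 + 24.3) / 5 = 27.74 s
v_surface = L / t̄ = 18.10 / 27.74 = 0.6525 m/s
v_mean = 0.82 × 0.6525 = 0.5350 m/s
Q = A × v_mean = 9.27 × 0.5350 = 4.960 m³/s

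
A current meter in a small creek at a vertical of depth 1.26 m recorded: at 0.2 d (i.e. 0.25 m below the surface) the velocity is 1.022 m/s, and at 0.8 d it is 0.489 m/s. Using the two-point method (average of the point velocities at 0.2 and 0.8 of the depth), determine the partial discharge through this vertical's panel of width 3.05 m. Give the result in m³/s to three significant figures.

2.90 m³/s

v̄ = (1.022 + 0.489) / 2 = 0.7555 m/s
q = v̄ × d × w = 0.7555 × 1.26 × 3.05 = 2.903 m³/s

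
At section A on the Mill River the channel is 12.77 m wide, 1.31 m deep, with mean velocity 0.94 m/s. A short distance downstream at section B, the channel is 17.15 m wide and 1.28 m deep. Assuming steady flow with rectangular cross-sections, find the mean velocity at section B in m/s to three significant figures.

Q = A₁V₁ = (12.77×1.31) × 0.94 = 15.72 m³/s
A₂ = 17.15 × 1.28 = 21.95 m²
V₂ = Q/A₂ = 15.72/21.95 = 0.7163 m/s

0.716 m/s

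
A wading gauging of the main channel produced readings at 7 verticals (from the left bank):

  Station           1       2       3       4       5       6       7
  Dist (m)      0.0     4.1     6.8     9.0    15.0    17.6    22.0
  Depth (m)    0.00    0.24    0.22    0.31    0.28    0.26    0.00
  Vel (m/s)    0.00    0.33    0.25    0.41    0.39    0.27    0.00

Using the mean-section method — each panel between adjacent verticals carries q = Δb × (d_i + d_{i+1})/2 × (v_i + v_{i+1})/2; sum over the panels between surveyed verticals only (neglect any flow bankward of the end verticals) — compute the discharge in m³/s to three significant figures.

1.47 m³/s

Panel 1-2: Δb = 4.1 m, d̄ = (0.00+0.24)/2 = 0.12, v̄ = (0.00+0.33)/2 = 0.165 → q = 4.1×0.12×0.165 = 0.08118 m³/s
Panel 2-3: Δb = 2.7 m, d̄ = (0.24+0.22)/2 = 0.23, v̄ = (0.33+0.25)/2 = 0.29 → q = 2.7×0.23×0.29 = 0.1801 m³/s
Panel 3-4: Δb = 2.2 m, d̄ = (0.22+0.31)/2 = 0.265, v̄ = (0.25+0.41)/2 = 0.33 → q = 2.2×0.265×0.33 = 0.1924 m³/s
Panel 4-5: Δb = 6 m, d̄ = (0.31+0.28)/2 = 0.295, v̄ = (0.41+0.39)/2 = 0.4 → q = 6×0.295×0.4 = 0.7080 m³/s
Panel 5-6: Δb = 2.6 m, d̄ = (0.28+0.26)/2 = 0.27, v̄ = (0.39+0.27)/2 = 0.33 → q = 2.6×0.27×0.33 = 0.2317 m³/s
Panel 6-7: Δb = 4.4 m, d̄ = (0.26+0.00)/2 = 0.13, v̄ = (0.27+0.00)/2 = 0.135 → q = 4.4×0.13×0.135 = 0.07722 m³/s
Q = Σ q = 1.471 m³/s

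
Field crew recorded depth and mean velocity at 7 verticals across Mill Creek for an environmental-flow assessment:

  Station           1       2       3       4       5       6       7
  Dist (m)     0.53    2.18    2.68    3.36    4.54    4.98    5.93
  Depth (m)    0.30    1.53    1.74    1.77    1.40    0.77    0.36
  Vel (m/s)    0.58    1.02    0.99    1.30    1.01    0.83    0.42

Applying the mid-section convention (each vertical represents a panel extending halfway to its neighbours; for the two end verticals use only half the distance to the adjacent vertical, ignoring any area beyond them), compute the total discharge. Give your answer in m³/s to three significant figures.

w_1 = (2.18 − 0.53)/2 = 0.825 m; q_1 = 0.58 × 0.30 × 0.825 = 0.1436 m³/s
w_2 = (2.68 − 0.53)/2 = 1.075 m; q_2 = 1.02 × 1.53 × 1.075 = 1.678 m³/s
w_3 = (3.36 − 2.18)/2 = 0.59 m; q_3 = 0.99 × 1.74 × 0.59 = 1.016 m³/s
w_4 = (4.54 − 2.68)/2 = 0.93 m; q_4 = 1.30 × 1.77 × 0.93 = 2.140 m³/s
w_5 = (4.98 − 3.36)/2 = 0.81 m; q_5 = 1.01 × 1.40 × 0.81 = 1.145 m³/s
w_6 = (5.93 − 4.54)/2 = 0.695 m; q_6 = 0.83 × 0.77 × 0.695 = 0.4442 m³/s
w_7 = (5.93 − 4.98)/2 = 0.475 m; q_7 = 0.42 × 0.36 × 0.475 = 0.07182 m³/s
Q = Σ qᵢ = 6.639 m³/s

6.64 m³/s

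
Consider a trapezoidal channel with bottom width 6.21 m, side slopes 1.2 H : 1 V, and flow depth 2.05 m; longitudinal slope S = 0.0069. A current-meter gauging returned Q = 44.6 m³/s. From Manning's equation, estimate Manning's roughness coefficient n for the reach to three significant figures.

A = (b + z·y)·y = (6.21 + 1.2×2.05)×2.05 = 17.77 m²
P = b + 2y√(1+z²) = 6.21 + 2×2.05×√(1+1.2²) = 12.61 m
R = A/P = 17.77/12.61 = 1.409 m
n = (1/Q)·A·R^(2/3)·S^(1/2) = (1/44.6) × 17.77 × 1.257 × 0.08307 = 0.04160

0.0416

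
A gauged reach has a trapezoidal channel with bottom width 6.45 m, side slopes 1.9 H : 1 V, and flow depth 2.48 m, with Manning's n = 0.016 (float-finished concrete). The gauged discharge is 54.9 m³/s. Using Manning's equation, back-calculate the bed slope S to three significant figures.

A = (b + z·y)·y = (6.45 + 1.9×2.48)×2.48 = 27.68 m²
P = b + 2y√(1+z²) = 6.45 + 2×2.48×√(1+1.9²) = 17.10 m
R = A/P = 27.68/17.10 = 1.619 m
S = (Q·n / (1·A·R^(2/3)))² = (54.9×0.016 / (1×27.68×1.379))² = 0.0005297

0.000530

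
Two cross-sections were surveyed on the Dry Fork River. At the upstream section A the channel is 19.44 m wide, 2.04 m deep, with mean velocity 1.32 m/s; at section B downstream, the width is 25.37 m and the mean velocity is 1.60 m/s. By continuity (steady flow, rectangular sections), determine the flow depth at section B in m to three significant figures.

1.29 m

Q = A₁V₁ = (19.44×2.04) × 1.32 = 52.35 m³/s
d₂ = Q/(b₂ V₂) = 52.35/(25.37×1.60) = 1.290 m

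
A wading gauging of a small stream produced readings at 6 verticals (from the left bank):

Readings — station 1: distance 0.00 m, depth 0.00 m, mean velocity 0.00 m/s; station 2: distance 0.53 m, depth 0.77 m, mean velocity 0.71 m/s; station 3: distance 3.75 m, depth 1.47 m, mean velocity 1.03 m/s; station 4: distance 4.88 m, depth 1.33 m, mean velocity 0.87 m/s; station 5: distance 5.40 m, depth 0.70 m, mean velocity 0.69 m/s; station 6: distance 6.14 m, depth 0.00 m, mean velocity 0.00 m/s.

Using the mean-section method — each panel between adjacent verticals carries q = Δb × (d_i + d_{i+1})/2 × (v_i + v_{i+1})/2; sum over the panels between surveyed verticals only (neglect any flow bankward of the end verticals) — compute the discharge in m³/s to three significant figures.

5.21 m³/s

Panel 1-2: Δb = 0.53 m, d̄ = (0.00+0.77)/2 = 0.385, v̄ = (0.00+0.71)/2 = 0.355 → q = 0.53×0.385×0.355 = 0.07244 m³/s
Panel 2-3: Δb = 3.22 m, d̄ = (0.77+1.47)/2 = 1.12, v̄ = (0.71+1.03)/2 = 0.87 → q = 3.22×1.12×0.87 = 3.138 m³/s
Panel 3-4: Δb = 1.13 m, d̄ = (1.47+1.33)/2 = 1.4, v̄ = (1.03+0.87)/2 = 0.95 → q = 1.13×1.4×0.95 = 1.503 m³/s
Panel 4-5: Δb = 0.52 m, d̄ = (1.33+0.70)/2 = 1.015, v̄ = (0.87+0.69)/2 = 0.78 → q = 0.52×1.015×0.78 = 0.4117 m³/s
Panel 5-6: Δb = 0.74 m, d̄ = (0.70+0.00)/2 = 0.35, v̄ = (0.69+0.00)/2 = 0.345 → q = 0.74×0.35×0.345 = 0.08936 m³/s
Q = Σ q = 5.214 m³/s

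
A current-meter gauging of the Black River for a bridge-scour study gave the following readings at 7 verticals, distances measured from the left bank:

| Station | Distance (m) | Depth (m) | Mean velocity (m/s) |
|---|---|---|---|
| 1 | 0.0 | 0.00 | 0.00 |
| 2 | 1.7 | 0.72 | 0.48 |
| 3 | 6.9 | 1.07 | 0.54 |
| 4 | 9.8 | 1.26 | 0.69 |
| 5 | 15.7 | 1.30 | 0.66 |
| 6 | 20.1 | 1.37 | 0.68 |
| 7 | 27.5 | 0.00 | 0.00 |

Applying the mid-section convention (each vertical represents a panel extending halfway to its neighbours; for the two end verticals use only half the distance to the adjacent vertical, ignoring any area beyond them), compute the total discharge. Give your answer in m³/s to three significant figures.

17.3 m³/s

w_2 = (6.9 − 0.0)/2 = 3.45 m; q_2 = 0.48 × 0.72 × 3.45 = 1.192 m³/s
w_3 = (9.8 − 1.7)/2 = 4.05 m; q_3 = 0.54 × 1.07 × 4.05 = 2.340 m³/s
w_4 = (15.7 − 6.9)/2 = 4.4 m; q_4 = 0.69 × 1.26 × 4.4 = 3.825 m³/s
w_5 = (20.1 − 9.8)/2 = 5.15 m; q_5 = 0.66 × 1.30 × 5.15 = 4.419 m³/s
w_6 = (27.5 − 15.7)/2 = 5.9 m; q_6 = 0.68 × 1.37 × 5.9 = 5.496 m³/s
Stations 1, 7 contribute zero (depth or velocity is 0).
Q = Σ qᵢ = 17.27 m³/s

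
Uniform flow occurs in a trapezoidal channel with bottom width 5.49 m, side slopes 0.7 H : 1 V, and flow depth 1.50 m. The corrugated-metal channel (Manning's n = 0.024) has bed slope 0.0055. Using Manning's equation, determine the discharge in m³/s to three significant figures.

A = (b + z·y)·y = (5.49 + 0.7×1.50)×1.50 = 9.810 m²
P = b + 2y√(1+z²) = 5.49 + 2×1.50×√(1+0.7²) = 9.152 m
R = A/P = 9.810/9.152 = 1.072 m
Q = (1/n)·A·R^(2/3)·S^(1/2) = (1/0.024) × 9.810 × 1.072^(2/3) × 0.0055^(1/2) = 31.75 m³/s

31.7 m³/s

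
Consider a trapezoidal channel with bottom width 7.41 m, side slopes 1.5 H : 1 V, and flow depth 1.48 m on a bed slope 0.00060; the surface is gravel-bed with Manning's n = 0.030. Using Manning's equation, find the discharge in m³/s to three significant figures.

12.5 m³/s

A = (b + z·y)·y = (7.41 + 1.5×1.48)×1.48 = 14.25 m²
P = b + 2y√(1+z²) = 7.41 + 2×1.48×√(1+1.5²) = 12.75 m
R = A/P = 14.25/12.75 = 1.118 m
Q = (1/n)·A·R^(2/3)·S^(1/2) = (1/0.030) × 14.25 × 1.118^(2/3) × 0.00060^(1/2) = 12.54 m³/s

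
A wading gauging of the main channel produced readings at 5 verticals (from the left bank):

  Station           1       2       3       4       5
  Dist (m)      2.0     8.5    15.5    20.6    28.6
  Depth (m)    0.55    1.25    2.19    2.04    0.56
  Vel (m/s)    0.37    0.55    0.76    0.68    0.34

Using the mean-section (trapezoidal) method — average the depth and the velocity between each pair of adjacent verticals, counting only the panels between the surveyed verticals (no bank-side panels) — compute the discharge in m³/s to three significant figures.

Panel 1-2: Δb = 6.5 m, d̄ = (0.55+1.25)/2 = 0.9, v̄ = (0.37+0.55)/2 = 0.46 → q = 6.5×0.9×0.46 = 2.691 m³/s
Panel 2-3: Δb = 7 m, d̄ = (1.25+2.19)/2 = 1.72, v̄ = (0.55+0.76)/2 = 0.655 → q = 7×1.72×0.655 = 7.886 m³/s
Panel 3-4: Δb = 5.1 m, d̄ = (2.19+2.04)/2 = 2.115, v̄ = (0.76+0.68)/2 = 0.72 → q = 5.1×2.115×0.72 = 7.766 m³/s
Panel 4-5: Δb = 8 m, d̄ = (2.04+0.56)/2 = 1.3, v̄ = (0.68+0.34)/2 = 0.51 → q = 8×1.3×0.51 = 5.304 m³/s
Q = Σ q = 23.65 m³/s

23.6 m³/s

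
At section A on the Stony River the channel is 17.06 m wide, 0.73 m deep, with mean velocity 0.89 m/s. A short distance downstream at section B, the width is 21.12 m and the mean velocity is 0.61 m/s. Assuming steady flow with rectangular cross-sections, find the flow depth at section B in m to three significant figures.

Q = A₁V₁ = (17.06×0.73) × 0.89 = 11.08 m³/s
d₂ = Q/(b₂ V₂) = 11.08/(21.12×0.61) = 0.8603 m

0.860 m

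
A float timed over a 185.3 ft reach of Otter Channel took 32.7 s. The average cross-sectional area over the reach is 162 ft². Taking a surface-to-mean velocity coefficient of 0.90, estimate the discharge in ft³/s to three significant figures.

826 ft³/s

v_surface = L / t̄ = 185.3 / 32.7 = 5.667 ft/s
v_mean = 0.90 × 5.667 = 5.100 ft/s
Q = A × v_mean = 162 × 5.100 = 826.2 ft³/s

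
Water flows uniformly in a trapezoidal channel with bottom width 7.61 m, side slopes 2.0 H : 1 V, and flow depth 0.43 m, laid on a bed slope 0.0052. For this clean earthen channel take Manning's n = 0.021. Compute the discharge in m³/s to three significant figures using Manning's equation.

6.58 m³/s

A = (b + z·y)·y = (7.61 + 2.0×0.43)×0.43 = 3.642 m²
P = b + 2y√(1+z²) = 7.61 + 2×0.43×√(1+2.0²) = 9.533 m
R = A/P = 3.642/9.533 = 0.3821 m
Q = (1/n)·A·R^(2/3)·S^(1/2) = (1/0.021) × 3.642 × 0.3821^(2/3) × 0.0052^(1/2) = 6.585 m³/s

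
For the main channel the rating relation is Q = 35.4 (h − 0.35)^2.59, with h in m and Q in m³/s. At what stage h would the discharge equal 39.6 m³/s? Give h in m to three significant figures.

h − h₀ = (Q/C)^(1/b) = (39.6/35.4)^(1/2.59) = 1.044 m
h = 0.35 + 1.044 = 1.394 m

1.39 m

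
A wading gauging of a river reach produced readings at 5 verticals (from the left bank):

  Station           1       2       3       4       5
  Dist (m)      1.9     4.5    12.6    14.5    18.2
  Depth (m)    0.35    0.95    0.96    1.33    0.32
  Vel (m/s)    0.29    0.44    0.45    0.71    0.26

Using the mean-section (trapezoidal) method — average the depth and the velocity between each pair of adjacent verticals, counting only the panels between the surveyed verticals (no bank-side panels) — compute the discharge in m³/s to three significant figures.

6.80 m³/s

Panel 1-2: Δb = 2.6 m, d̄ = (0.35+0.95)/2 = 0.65, v̄ = (0.29+0.44)/2 = 0.365 → q = 2.6×0.65×0.365 = 0.6169 m³/s
Panel 2-3: Δb = 8.1 m, d̄ = (0.95+0.96)/2 = 0.955, v̄ = (0.44+0.45)/2 = 0.445 → q = 8.1×0.955×0.445 = 3.442 m³/s
Panel 3-4: Δb = 1.9 m, d̄ = (0.96+1.33)/2 = 1.145, v̄ = (0.45+0.71)/2 = 0.58 → q = 1.9×1.145×0.58 = 1.262 m³/s
Panel 4-5: Δb = 3.7 m, d̄ = (1.33+0.32)/2 = 0.825, v̄ = (0.71+0.26)/2 = 0.485 → q = 3.7×0.825×0.485 = 1.480 m³/s
Q = Σ q = 6.801 m³/s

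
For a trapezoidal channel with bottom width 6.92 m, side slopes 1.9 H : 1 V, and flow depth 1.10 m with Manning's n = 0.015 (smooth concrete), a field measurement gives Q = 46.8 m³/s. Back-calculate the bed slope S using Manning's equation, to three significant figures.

0.00622

A = (b + z·y)·y = (6.92 + 1.9×1.10)×1.10 = 9.911 m²
P = b + 2y√(1+z²) = 6.92 + 2×1.10×√(1+1.9²) = 11.64 m
R = A/P = 9.911/11.64 = 0.8512 m
S = (Q·n / (1·A·R^(2/3)))² = (46.8×0.015 / (1×9.911×0.8982))² = 0.006219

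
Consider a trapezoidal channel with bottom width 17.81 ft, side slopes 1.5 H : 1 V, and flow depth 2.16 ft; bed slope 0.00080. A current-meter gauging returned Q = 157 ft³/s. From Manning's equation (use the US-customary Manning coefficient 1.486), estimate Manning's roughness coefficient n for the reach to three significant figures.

0.0179

A = (b + z·y)·y = (17.81 + 1.5×2.16)×2.16 = 45.47 ft²
P = b + 2y√(1+z²) = 17.81 + 2×2.16×√(1+1.5²) = 25.60 ft
R = A/P = 45.47/25.60 = 1.776 ft
n = (1.486/Q)·A·R^(2/3)·S^(1/2) = (1.486/157) × 45.47 × 1.467 × 0.02828 = 0.01785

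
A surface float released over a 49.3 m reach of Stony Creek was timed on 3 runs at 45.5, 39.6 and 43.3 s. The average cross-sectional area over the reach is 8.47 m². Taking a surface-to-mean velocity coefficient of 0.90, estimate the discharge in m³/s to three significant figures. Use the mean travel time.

t̄ = (45.5 + 39.6 + 43.3) / 3 = 42.8 s
v_surface = L / t̄ = 49.3 / 42.8 = 1.152 m/s
v_mean = 0.90 × 1.152 = 1.037 m/s
Q = A × v_mean = 8.47 × 1.037 = 8.781 m³/s

8.78 m³/s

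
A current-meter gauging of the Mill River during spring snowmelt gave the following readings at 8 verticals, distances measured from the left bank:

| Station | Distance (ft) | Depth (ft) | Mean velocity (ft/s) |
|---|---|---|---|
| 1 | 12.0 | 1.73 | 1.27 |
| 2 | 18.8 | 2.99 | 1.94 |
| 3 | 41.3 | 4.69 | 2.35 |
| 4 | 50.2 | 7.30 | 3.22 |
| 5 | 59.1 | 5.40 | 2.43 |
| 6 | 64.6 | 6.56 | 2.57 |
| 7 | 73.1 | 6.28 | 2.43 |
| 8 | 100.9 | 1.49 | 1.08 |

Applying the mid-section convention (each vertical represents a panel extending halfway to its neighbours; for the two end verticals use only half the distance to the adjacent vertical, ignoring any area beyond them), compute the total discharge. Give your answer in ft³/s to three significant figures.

w_1 = (18.8 − 12.0)/2 = 3.4 ft; q_1 = 1.27 × 1.73 × 3.4 = 7.470 ft³/s
w_2 = (41.3 − 12.0)/2 = 14.65 ft; q_2 = 1.94 × 2.99 × 14.65 = 84.98 ft³/s
w_3 = (50.2 − 18.8)/2 = 15.7 ft; q_3 = 2.35 × 4.69 × 15.7 = 173.0 ft³/s
w_4 = (59.1 − 41.3)/2 = 8.9 ft; q_4 = 3.22 × 7.30 × 8.9 = 209.2 ft³/s
w_5 = (64.6 − 50.2)/2 = 7.2 ft; q_5 = 2.43 × 5.40 × 7.2 = 94.48 ft³/s
w_6 = (73.1 − 59.1)/2 = 7 ft; q_6 = 2.57 × 6.56 × 7 = 118.0 ft³/s
w_7 = (100.9 − 64.6)/2 = 18.15 ft; q_7 = 2.43 × 6.28 × 18.15 = 277.0 ft³/s
w_8 = (100.9 − 73.1)/2 = 13.9 ft; q_8 = 1.08 × 1.49 × 13.9 = 22.37 ft³/s
Q = Σ qᵢ = 986.5 ft³/s

987 ft³/s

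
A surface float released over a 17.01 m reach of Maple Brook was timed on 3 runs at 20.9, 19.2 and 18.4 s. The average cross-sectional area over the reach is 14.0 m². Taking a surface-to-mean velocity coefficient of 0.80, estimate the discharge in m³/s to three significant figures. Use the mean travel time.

9.77 m³/s

t̄ = (20.9 + 19.2 + 18.4) / 3 = 19.5 s
v_surface = L / t̄ = 17.01 / 19.5 = 0.8723 m/s
v_mean = 0.80 × 0.8723 = 0.6978 m/s
Q = A × v_mean = 14.0 × 0.6978 = 9.770 m³/s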